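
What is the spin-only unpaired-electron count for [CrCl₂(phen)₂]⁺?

Summing ligand charges against the +1 overall charge gives an oxidation state of +3 for chromium.
Chromium is a group-6 element; Cr(III) is therefore d³.
Counting donor atoms: 2×chloride (monodentate) → 2 donors; 2×1,10-phenanthroline (bidentate) → 4 donors. Coordination number = 6.
In an octahedral field the d³ configuration is t₂g³e_g⁰ (only one arrangement possible), giving 3 unpaired electrons.

3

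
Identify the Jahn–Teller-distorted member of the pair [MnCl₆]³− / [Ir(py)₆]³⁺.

[MnCl₆]³−

[MnCl₆]³−: Each chloride is −1; balancing the −3 overall charge requires Mn(III). Mn sits in group 7, so the d-electron count is 7 − 3 = 4. Chloride is a weak-field ligand for a first-row metal, so the complex is high-spin. The t₂g³e_g¹ (high-spin) configuration has an unevenly filled e_g set; the Jahn–Teller theorem predicts a tetragonal distortion (typically axial elongation) to lift the degeneracy.
[Ir(py)₆]³⁺: Pyridine is neutral; balancing the +3 overall charge requires Ir(III). Ir sits in group 9, so the d-electron count is 9 − 3 = 6. A 5d ion has a large Δₒ and is invariably low-spin. The d⁶ configuration leaves the e_g set evenly filled (or empty) — no strong Jahn–Teller driving force.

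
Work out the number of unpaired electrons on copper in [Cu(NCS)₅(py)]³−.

Summing ligand charges against the −3 overall charge gives an oxidation state of +2 for copper.
Cu sits in group 11, so the d-electron count is 11 − 2 = 9.
In an octahedral field the d⁹ configuration is t₂g⁶e_g³ (only one arrangement possible), giving 1 unpaired electron.

1 unpaired electron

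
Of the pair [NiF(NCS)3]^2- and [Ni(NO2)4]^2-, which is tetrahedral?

[NiF(NCS)3]^2-

For [NiF(NCS)3]^2-: Ligand charges: each fluoride is −1; each isothiocyanate is −1. With an overall charge of −2 the nickel centre must be in the +2 oxidation state. Nickel is a group-10 element; Ni(II) is therefore d⁸. Fluoride and isothiocyanate are weak-field ligands. With weak-field ligands the CFSE gain from square planar is small, so a 3d d⁸ ion takes the sterically preferred tetrahedral geometry. → tetrahedral.
For [Ni(NO2)4]^2-: Each nitro (N-bound nitrite) is −1; balancing the −2 overall charge requires Ni(II). Group 10 minus oxidation state 2 gives a d⁸ configuration. Nitro (N-bound nitrite) is a strong-field ligand (high in the spectrochemical series). A 3d d⁸ ion with strong-field ligands gains enough CFSE to favour square planar over tetrahedral. → square planar.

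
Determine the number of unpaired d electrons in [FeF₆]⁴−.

4

Summing ligand charges against the −4 overall charge gives an oxidation state of +2 for iron.
Iron is a group-8 element; Fe(II) is therefore d⁶.
The spin state decides the count: Fluoride is a weak-field ligand for a first-row metal, so the complex is high-spin.
An octahedral high-spin d⁶ ion is t₂g⁴e_g², giving 4 unpaired electrons.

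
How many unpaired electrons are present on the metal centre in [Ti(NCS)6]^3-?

Ligand charges: each isothiocyanate is −1. With an overall charge of −3 the titanium centre must be in the +3 oxidation state.
Titanium is a group-4 element; Ti(III) is therefore d¹.
In an octahedral field the d¹ configuration is t₂g¹e_g⁰ (only one arrangement possible), giving 1 unpaired electron.

1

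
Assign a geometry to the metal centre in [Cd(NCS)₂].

Ligand charges: each isothiocyanate is −1. With an overall charge of 0 the cadmium centre must be in the +2 oxidation state.
Group 12 minus oxidation state 2 gives a d¹⁰ configuration.
Coordination number: 2.
A d¹⁰ ion with only two ligands adopts a linear arrangement (sp hybridisation; no CFSE preference).

linear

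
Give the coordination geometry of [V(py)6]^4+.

octahedral

Pyridine is neutral; balancing the +4 overall charge requires V(IV).
Group 5 minus oxidation state 4 gives a d¹ configuration.
Coordination number: 6.
Six donors around a single metal centre give an octahedral coordination sphere.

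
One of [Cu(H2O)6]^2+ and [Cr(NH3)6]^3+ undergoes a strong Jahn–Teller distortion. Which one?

[Cu(H2O)6]^2+

[Cu(H2O)6]^2+: Water is neutral; balancing the +2 overall charge requires Cu(II). Group 11 minus oxidation state 2 gives a d⁹ configuration. The t₂g⁶e_g³ configuration has an unevenly filled e_g set; the Jahn–Teller theorem predicts a tetragonal distortion (typically axial elongation) to lift the degeneracy.
[Cr(NH3)6]^3+: Ligand charges: ammonia is neutral. With an overall charge of +3 the chromium centre must be in the +3 oxidation state. Group 6 minus oxidation state 3 gives a d³ configuration. The d³ configuration leaves the e_g set evenly filled (or empty) — no strong Jahn–Teller driving force.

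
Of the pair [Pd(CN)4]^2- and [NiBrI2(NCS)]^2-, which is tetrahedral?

For [Pd(CN)4]^2-: Summing ligand charges against the −2 overall charge gives an oxidation state of +2 for palladium. Pd sits in group 10, so the d-electron count is 10 − 2 = 8. A 4d d⁸ ion has a large crystal-field splitting; square planar leaves the high-energy d_{x²−y²} orbital empty and maximises CFSE. → square planar.
For [NiBrI2(NCS)]^2-: Ligand charges: each bromide is −1; each iodide is −1; each isothiocyanate is −1. With an overall charge of −2 the nickel centre must be in the +2 oxidation state. Group 10 minus oxidation state 2 gives a d⁸ configuration. Bromide, iodide, and isothiocyanate are weak-field ligands. With weak-field ligands the CFSE gain from square planar is small, so a 3d d⁸ ion takes the sterically preferred tetrahedral geometry. → tetrahedral.

[NiBrI2(NCS)]^2-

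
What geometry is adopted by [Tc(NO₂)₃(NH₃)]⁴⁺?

tetrahedral

Summing ligand charges against the +4 overall charge gives an oxidation state of +7 for technetium.
Technetium is a group-7 element; Tc(VII) is therefore d⁰.
Coordination number: 4.
A d⁰ ion has no crystal-field stabilisation preference between square planar and tetrahedral, so four ligands adopt the sterically favoured tetrahedral geometry.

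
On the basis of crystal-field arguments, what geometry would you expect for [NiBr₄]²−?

Ligand charges: each bromide is −1. With an overall charge of −2 the nickel centre must be in the +2 oxidation state.
Group 10 minus oxidation state 2 gives a d⁸ configuration.
Coordination number: 4.
Bromide is a weak-field ligand.
With weak-field ligands the CFSE gain from square planar is small, so a 3d d⁸ ion takes the sterically preferred tetrahedral geometry.

tetrahedral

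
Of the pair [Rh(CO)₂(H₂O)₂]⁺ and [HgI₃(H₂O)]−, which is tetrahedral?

[HgI₃(H₂O)]−

For [Rh(CO)₂(H₂O)₂]⁺: Ligand charges: carbonyl is neutral; water is neutral. With an overall charge of +1 the rhodium centre must be in the +1 oxidation state. Rhodium is a group-9 element; Rh(I) is therefore d⁸. A 4d d⁸ ion has a large crystal-field splitting; square planar leaves the high-energy d_{x²−y²} orbital empty and maximises CFSE. → square planar.
For [HgI₃(H₂O)]−: Each iodide is −1; water is neutral; balancing the −1 overall charge requires Hg(II). Hg sits in group 12, so the d-electron count is 12 − 2 = 10. A d¹⁰ ion has no crystal-field stabilisation preference between square planar and tetrahedral, so four ligands adopt the sterically favoured tetrahedral geometry. → tetrahedral.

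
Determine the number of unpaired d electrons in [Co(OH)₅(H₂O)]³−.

3

Each hydroxide is −1; water is neutral; balancing the −3 overall charge requires Co(II).
Group 9 minus oxidation state 2 gives a d⁷ configuration.
The spin state decides the count: Hydroxide is a weak-field ligand for a first-row metal, so the complex is high-spin.
An octahedral high-spin d⁷ ion is t₂g⁵e_g², giving 3 unpaired electrons.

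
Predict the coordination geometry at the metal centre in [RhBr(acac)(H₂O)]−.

square planar

Summing ligand charges against the −1 overall charge gives an oxidation state of +1 for rhodium.
Group 9 minus oxidation state 1 gives a d⁸ configuration.
Counting donor atoms: 1×bromide (monodentate) → 1 donor; 1×acetylacetonate (bidentate) → 2 donors; 1×water (monodentate) → 1 donor. Coordination number = 4.
A 4d d⁸ ion has a large crystal-field splitting; square planar leaves the high-energy d_{x²−y²} orbital empty and maximises CFSE.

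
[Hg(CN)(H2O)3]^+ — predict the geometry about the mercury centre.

tetrahedral

Each cyanide is −1; water is neutral; balancing the +1 overall charge requires Hg(II).
Mercury is a group-12 element; Hg(II) is therefore d¹⁰.
With 4 monodentate ligands the coordination number is 4.
A d¹⁰ ion has no crystal-field stabilisation preference between square planar and tetrahedral, so four ligands adopt the sterically favoured tetrahedral geometry.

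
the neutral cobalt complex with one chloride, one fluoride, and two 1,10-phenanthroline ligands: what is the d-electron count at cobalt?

Each chloride is −1; each fluoride is −1; 1,10-phenanthroline is neutral; balancing the 0 overall charge requires Co(II).
Cobalt is a group-9 element; Co(II) is therefore d⁷.

d7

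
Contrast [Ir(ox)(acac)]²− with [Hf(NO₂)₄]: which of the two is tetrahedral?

For [Ir(ox)(acac)]²−: Ligand charges: each oxalate is −2; each acetylacetonate is −1. With an overall charge of −2 the iridium centre must be in the +1 oxidation state. Iridium is a group-9 element; Ir(I) is therefore d⁸. A 5d d⁸ ion has a large crystal-field splitting; square planar leaves the high-energy d_{x²−y²} orbital empty and maximises CFSE. → square planar.
For [Hf(NO₂)₄]: Each nitro (N-bound nitrite) is −1; balancing the 0 overall charge requires Hf(IV). Group 4 minus oxidation state 4 gives a d⁰ configuration. A d⁰ ion has no crystal-field stabilisation preference between square planar and tetrahedral, so four ligands adopt the sterically favoured tetrahedral geometry. → tetrahedral.

[Hf(NO₂)₄]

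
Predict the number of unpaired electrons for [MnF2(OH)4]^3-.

Ligand charges: each fluoride is −1; each hydroxide is −1. With an overall charge of −3 the manganese centre must be in the +3 oxidation state.
Mn sits in group 7, so the d-electron count is 7 − 3 = 4.
The spin state decides the count: Fluoride and hydroxide are weak-field ligands for a first-row metal, so the complex is high-spin.
An octahedral high-spin d⁴ ion is t₂g³e_g¹, giving 4 unpaired electrons.

4 unpaired electrons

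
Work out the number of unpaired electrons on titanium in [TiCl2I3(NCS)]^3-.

1

Summing ligand charges against the −3 overall charge gives an oxidation state of +3 for titanium.
Group 4 minus oxidation state 3 gives a d¹ configuration.
In an octahedral field the d¹ configuration is t₂g¹e_g⁰ (only one arrangement possible), giving 1 unpaired electron.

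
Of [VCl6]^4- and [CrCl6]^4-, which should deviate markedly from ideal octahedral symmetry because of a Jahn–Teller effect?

[CrCl6]^4-

[VCl6]^4-: Ligand charges: each chloride is −1. With an overall charge of −4 the vanadium centre must be in the +2 oxidation state. Group 5 minus oxidation state 2 gives a d³ configuration. The d³ configuration leaves the e_g set evenly filled (or empty) — no strong Jahn–Teller driving force.
[CrCl6]^4-: Each chloride is −1; balancing the −4 overall charge requires Cr(II). Chromium is a group-6 element; Cr(II) is therefore d⁴. Chloride is a weak-field ligand for a first-row metal, so the complex is high-spin. The t₂g³e_g¹ (high-spin) configuration has an unevenly filled e_g set; the Jahn–Teller theorem predicts a tetragonal distortion (typically axial elongation) to lift the degeneracy.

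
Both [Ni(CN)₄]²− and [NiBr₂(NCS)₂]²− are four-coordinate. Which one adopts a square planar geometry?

[Ni(CN)₄]²−

For [Ni(CN)₄]²−: Each cyanide is −1; balancing the −2 overall charge requires Ni(II). Ni sits in group 10, so the d-electron count is 10 − 2 = 8. Cyanide is a strong-field ligand (high in the spectrochemical series). A 3d d⁸ ion with strong-field ligands gains enough CFSE to favour square planar over tetrahedral. → square planar.
For [NiBr₂(NCS)₂]²−: Each bromide is −1; each isothiocyanate is −1; balancing the −2 overall charge requires Ni(II). Group 10 minus oxidation state 2 gives a d⁸ configuration. Bromide and isothiocyanate are weak-field ligands. With weak-field ligands the CFSE gain from square planar is small, so a 3d d⁸ ion takes the sterically preferred tetrahedral geometry. → tetrahedral.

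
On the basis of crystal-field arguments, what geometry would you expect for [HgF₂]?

linear

Ligand charges: each fluoride is −1. With an overall charge of 0 the mercury centre must be in the +2 oxidation state.
Hg sits in group 12, so the d-electron count is 12 − 2 = 10.
With 2 monodentate ligands the coordination number is 2.
A d¹⁰ ion with only two ligands adopts a linear arrangement (sp hybridisation; no CFSE preference).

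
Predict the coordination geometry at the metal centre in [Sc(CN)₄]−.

tetrahedral

Summing ligand charges against the −1 overall charge gives an oxidation state of +3 for scandium.
Sc sits in group 3, so the d-electron count is 3 − 3 = 0.
Coordination number: 4.
A d⁰ ion has no crystal-field stabilisation preference between square planar and tetrahedral, so four ligands adopt the sterically favoured tetrahedral geometry.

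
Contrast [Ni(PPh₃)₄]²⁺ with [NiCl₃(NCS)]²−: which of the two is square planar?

For [Ni(PPh₃)₄]²⁺: Ligand charges: triphenylphosphine is neutral. With an overall charge of +2 the nickel centre must be in the +2 oxidation state. Group 10 minus oxidation state 2 gives a d⁸ configuration. Triphenylphosphine is a strong-field ligand (high in the spectrochemical series). A 3d d⁸ ion with strong-field ligands gains enough CFSE to favour square planar over tetrahedral. → square planar.
For [NiCl₃(NCS)]²−: Each chloride is −1; each isothiocyanate is −1; balancing the −2 overall charge requires Ni(II). Ni sits in group 10, so the d-electron count is 10 − 2 = 8. Chloride and isothiocyanate are weak-field ligands. With weak-field ligands the CFSE gain from square planar is small, so a 3d d⁸ ion takes the sterically preferred tetrahedral geometry. → tetrahedral.

[Ni(PPh₃)₄]²⁺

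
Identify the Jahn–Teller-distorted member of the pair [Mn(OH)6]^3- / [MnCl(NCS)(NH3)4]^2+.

[Mn(OH)6]^3-: Ligand charges: each hydroxide is −1. With an overall charge of −3 the manganese centre must be in the +3 oxidation state. Manganese is a group-7 element; Mn(III) is therefore d⁴. Hydroxide is a weak-field ligand for a first-row metal, so the complex is high-spin. The t₂g³e_g¹ (high-spin) configuration has an unevenly filled e_g set; the Jahn–Teller theorem predicts a tetragonal distortion (typically axial elongation) to lift the degeneracy.
[MnCl(NCS)(NH3)4]^2+: Summing ligand charges against the +2 overall charge gives an oxidation state of +4 for manganese. Manganese is a group-7 element; Mn(IV) is therefore d³. The d³ configuration leaves the e_g set evenly filled (or empty) — no strong Jahn–Teller driving force.

[Mn(OH)6]^3-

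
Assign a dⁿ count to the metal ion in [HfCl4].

Summing ligand charges against the 0 overall charge gives an oxidation state of +4 for hafnium.
Group 4 minus oxidation state 4 gives a d⁰ configuration.

d0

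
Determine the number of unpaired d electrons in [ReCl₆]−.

2 unpaired electrons

Ligand charges: each chloride is −1. With an overall charge of −1 the rhenium centre must be in the +5 oxidation state.
Group 7 minus oxidation state 5 gives a d² configuration.
In an octahedral field the d² configuration is t₂g²e_g⁰ (only one arrangement possible), giving 2 unpaired electrons.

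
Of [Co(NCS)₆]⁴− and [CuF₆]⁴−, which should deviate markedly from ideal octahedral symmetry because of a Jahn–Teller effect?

[Co(NCS)₆]⁴−: Ligand charges: each isothiocyanate is −1. With an overall charge of −4 the cobalt centre must be in the +2 oxidation state. Cobalt is a group-9 element; Co(II) is therefore d⁷. Isothiocyanate is a weak-field ligand for a first-row metal, so the complex is high-spin. The d⁷ configuration leaves the e_g set evenly filled (or empty) — no strong Jahn–Teller driving force.
[CuF₆]⁴−: Each fluoride is −1; balancing the −4 overall charge requires Cu(II). Cu sits in group 11, so the d-electron count is 11 − 2 = 9. The t₂g⁶e_g³ configuration has an unevenly filled e_g set; the Jahn–Teller theorem predicts a tetragonal distortion (typically axial elongation) to lift the degeneracy.

[CuF₆]⁴−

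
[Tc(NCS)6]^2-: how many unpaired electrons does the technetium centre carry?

3 unpaired electrons

Summing ligand charges against the −2 overall charge gives an oxidation state of +4 for technetium.
Technetium is a group-7 element; Tc(IV) is therefore d³.
In an octahedral field the d³ configuration is t₂g³e_g⁰ (only one arrangement possible), giving 3 unpaired electrons.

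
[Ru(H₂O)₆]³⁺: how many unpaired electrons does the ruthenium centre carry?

1 unpaired electron

Ligand charges: water is neutral. With an overall charge of +3 the ruthenium centre must be in the +3 oxidation state.
Ruthenium is a group-8 element; Ru(III) is therefore d⁵.
The spin state decides the count: a 4d ion has a large Δₒ and is invariably low-spin.
An octahedral low-spin d⁵ ion is t₂g⁵e_g⁰, giving 1 unpaired electron.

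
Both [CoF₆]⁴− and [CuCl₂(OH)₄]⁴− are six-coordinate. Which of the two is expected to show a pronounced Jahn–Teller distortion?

[CoF₆]⁴−: Summing ligand charges against the −4 overall charge gives an oxidation state of +2 for cobalt. Co sits in group 9, so the d-electron count is 9 − 2 = 7. Fluoride is a weak-field ligand for a first-row metal, so the complex is high-spin. The d⁷ configuration leaves the e_g set evenly filled (or empty) — no strong Jahn–Teller driving force.
[CuCl₂(OH)₄]⁴−: Ligand charges: each chloride is −1; each hydroxide is −1. With an overall charge of −4 the copper centre must be in the +2 oxidation state. Cu sits in group 11, so the d-electron count is 11 − 2 = 9. The t₂g⁶e_g³ configuration has an unevenly filled e_g set; the Jahn–Teller theorem predicts a tetragonal distortion (typically axial elongation) to lift the degeneracy.

[CuCl₂(OH)₄]⁴−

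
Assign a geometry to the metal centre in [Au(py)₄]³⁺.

square planar

Pyridine is neutral; balancing the +3 overall charge requires Au(III).
Au sits in group 11, so the d-electron count is 11 − 3 = 8.
Coordination number: 4.
A 5d d⁸ ion has a large crystal-field splitting; square planar leaves the high-energy d_{x²−y²} orbital empty and maximises CFSE.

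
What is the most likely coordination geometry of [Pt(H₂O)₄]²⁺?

Water is neutral; balancing the +2 overall charge requires Pt(II).
Pt sits in group 10, so the d-electron count is 10 − 2 = 8.
Coordination number: 4.
A 5d d⁸ ion has a large crystal-field splitting; square planar leaves the high-energy d_{x²−y²} orbital empty and maximises CFSE.

square planar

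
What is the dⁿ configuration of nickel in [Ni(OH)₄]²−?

Ligand charges: each hydroxide is −1. With an overall charge of −2 the nickel centre must be in the +2 oxidation state.
Group 10 minus oxidation state 2 gives a d⁸ configuration.

d8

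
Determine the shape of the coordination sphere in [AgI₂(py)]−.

Each iodide is −1; pyridine is neutral; balancing the −1 overall charge requires Ag(I).
Silver is a group-11 element; Ag(I) is therefore d¹⁰.
Coordination number: 3.
Three ligands around a d¹⁰ centre minimise repulsion in a trigonal-planar arrangement.

trigonal planar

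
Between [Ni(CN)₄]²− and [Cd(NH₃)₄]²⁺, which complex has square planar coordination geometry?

[Ni(CN)₄]²−

For [Ni(CN)₄]²−: Ligand charges: each cyanide is −1. With an overall charge of −2 the nickel centre must be in the +2 oxidation state. Ni sits in group 10, so the d-electron count is 10 − 2 = 8. Cyanide is a strong-field ligand (high in the spectrochemical series). A 3d d⁸ ion with strong-field ligands gains enough CFSE to favour square planar over tetrahedral. → square planar.
For [Cd(NH₃)₄]²⁺: Ligand charges: ammonia is neutral. With an overall charge of +2 the cadmium centre must be in the +2 oxidation state. Cd sits in group 12, so the d-electron count is 12 − 2 = 10. A d¹⁰ ion has no crystal-field stabilisation preference between square planar and tetrahedral, so four ligands adopt the sterically favoured tetrahedral geometry. → tetrahedral.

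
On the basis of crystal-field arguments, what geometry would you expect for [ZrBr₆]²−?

octahedral

Ligand charges: each bromide is −1. With an overall charge of −2 the zirconium centre must be in the +4 oxidation state.
Zr sits in group 4, so the d-electron count is 4 − 4 = 0.
Coordination number: 6.
Six donors around a single metal centre give an octahedral coordination sphere.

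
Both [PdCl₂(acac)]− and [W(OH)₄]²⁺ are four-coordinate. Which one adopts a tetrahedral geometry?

[W(OH)₄]²⁺

For [PdCl₂(acac)]−: Each chloride is −1; each acetylacetonate is −1; balancing the −1 overall charge requires Pd(II). Group 10 minus oxidation state 2 gives a d⁸ configuration. A 4d d⁸ ion has a large crystal-field splitting; square planar leaves the high-energy d_{x²−y²} orbital empty and maximises CFSE. → square planar.
For [W(OH)₄]²⁺: Each hydroxide is −1; balancing the +2 overall charge requires W(VI). W sits in group 6, so the d-electron count is 6 − 6 = 0. A d⁰ ion has no crystal-field stabilisation preference between square planar and tetrahedral, so four ligands adopt the sterically favoured tetrahedral geometry. → tetrahedral.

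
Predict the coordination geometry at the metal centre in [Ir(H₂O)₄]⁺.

Summing ligand charges against the +1 overall charge gives an oxidation state of +1 for iridium.
Iridium is a group-9 element; Ir(I) is therefore d⁸.
Coordination number: 4.
A 5d d⁸ ion has a large crystal-field splitting; square planar leaves the high-energy d_{x²−y²} orbital empty and maximises CFSE.

square planar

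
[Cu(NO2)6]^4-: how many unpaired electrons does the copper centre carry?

1

Ligand charges: each nitro (N-bound nitrite) is −1. With an overall charge of −4 the copper centre must be in the +2 oxidation state.
Copper is a group-11 element; Cu(II) is therefore d⁹.
In an octahedral field the d⁹ configuration is t₂g⁶e_g³ (only one arrangement possible), giving 1 unpaired electron.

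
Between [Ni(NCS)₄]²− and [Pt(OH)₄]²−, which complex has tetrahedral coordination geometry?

[Ni(NCS)₄]²−

For [Ni(NCS)₄]²−: Ligand charges: each isothiocyanate is −1. With an overall charge of −2 the nickel centre must be in the +2 oxidation state. Nickel is a group-10 element; Ni(II) is therefore d⁸. Isothiocyanate is a weak-field ligand. With weak-field ligands the CFSE gain from square planar is small, so a 3d d⁸ ion takes the sterically preferred tetrahedral geometry. → tetrahedral.
For [Pt(OH)₄]²−: Summing ligand charges against the −2 overall charge gives an oxidation state of +2 for platinum. Group 10 minus oxidation state 2 gives a d⁸ configuration. A 5d d⁸ ion has a large crystal-field splitting; square planar leaves the high-energy d_{x²−y²} orbital empty and maximises CFSE. → square planar.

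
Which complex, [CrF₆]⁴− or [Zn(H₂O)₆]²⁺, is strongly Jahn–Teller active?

[CrF₆]⁴−

[CrF₆]⁴−: Summing ligand charges against the −4 overall charge gives an oxidation state of +2 for chromium. Cr sits in group 6, so the d-electron count is 6 − 2 = 4. Fluoride is a weak-field ligand for a first-row metal, so the complex is high-spin. The t₂g³e_g¹ (high-spin) configuration has an unevenly filled e_g set; the Jahn–Teller theorem predicts a tetragonal distortion (typically axial elongation) to lift the degeneracy.
[Zn(H₂O)₆]²⁺: Ligand charges: water is neutral. With an overall charge of +2 the zinc centre must be in the +2 oxidation state. Group 12 minus oxidation state 2 gives a d¹⁰ configuration. The d¹⁰ configuration leaves the e_g set evenly filled (or empty) — no strong Jahn–Teller driving force.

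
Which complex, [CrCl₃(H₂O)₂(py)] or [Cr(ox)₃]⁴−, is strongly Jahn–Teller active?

[CrCl₃(H₂O)₂(py)]: Each chloride is −1; water is neutral; pyridine is neutral; balancing the 0 overall charge requires Cr(III). Group 6 minus oxidation state 3 gives a d³ configuration. The d³ configuration leaves the e_g set evenly filled (or empty) — no strong Jahn–Teller driving force.
[Cr(ox)₃]⁴−: Summing ligand charges against the −4 overall charge gives an oxidation state of +2 for chromium. Group 6 minus oxidation state 2 gives a d⁴ configuration. Oxalate is a weak-field ligand for a first-row metal, so the complex is high-spin. The t₂g³e_g¹ (high-spin) configuration has an unevenly filled e_g set; the Jahn–Teller theorem predicts a tetragonal distortion (typically axial elongation) to lift the degeneracy.

[Cr(ox)₃]⁴−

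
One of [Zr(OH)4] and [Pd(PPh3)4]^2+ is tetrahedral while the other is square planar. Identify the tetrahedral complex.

[Zr(OH)4]

For [Zr(OH)4]: Each hydroxide is −1; balancing the 0 overall charge requires Zr(IV). Zirconium is a group-4 element; Zr(IV) is therefore d⁰. A d⁰ ion has no crystal-field stabilisation preference between square planar and tetrahedral, so four ligands adopt the sterically favoured tetrahedral geometry. → tetrahedral.
For [Pd(PPh3)4]^2+: Summing ligand charges against the +2 overall charge gives an oxidation state of +2 for palladium. Pd sits in group 10, so the d-electron count is 10 − 2 = 8. A 4d d⁸ ion has a large crystal-field splitting; square planar leaves the high-energy d_{x²−y²} orbital empty and maximises CFSE. → square planar.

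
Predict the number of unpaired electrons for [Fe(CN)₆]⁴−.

0 unpaired electrons

Ligand charges: each cyanide is −1. With an overall charge of −4 the iron centre must be in the +2 oxidation state.
Fe sits in group 8, so the d-electron count is 8 − 2 = 6.
The spin state decides the count: Cyanide is a strong-field ligand (high in the spectrochemical series) for a first-row metal, so the complex is low-spin.
An octahedral low-spin d⁶ ion is t₂g⁶e_g⁰, giving 0 unpaired electrons.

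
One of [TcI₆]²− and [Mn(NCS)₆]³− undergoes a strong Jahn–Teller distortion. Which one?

[Mn(NCS)₆]³−

[TcI₆]²−: Ligand charges: each iodide is −1. With an overall charge of −2 the technetium centre must be in the +4 oxidation state. Tc sits in group 7, so the d-electron count is 7 − 4 = 3. The d³ configuration leaves the e_g set evenly filled (or empty) — no strong Jahn–Teller driving force.
[Mn(NCS)₆]³−: Ligand charges: each isothiocyanate is −1. With an overall charge of −3 the manganese centre must be in the +3 oxidation state. Mn sits in group 7, so the d-electron count is 7 − 3 = 4. Isothiocyanate is a weak-field ligand for a first-row metal, so the complex is high-spin. The t₂g³e_g¹ (high-spin) configuration has an unevenly filled e_g set; the Jahn–Teller theorem predicts a tetragonal distortion (typically axial elongation) to lift the degeneracy.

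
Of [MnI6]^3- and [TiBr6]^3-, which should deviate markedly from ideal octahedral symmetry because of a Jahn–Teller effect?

[MnI6]^3-

[MnI6]^3-: Ligand charges: each iodide is −1. With an overall charge of −3 the manganese centre must be in the +3 oxidation state. Manganese is a group-7 element; Mn(III) is therefore d⁴. Iodide is a weak-field ligand for a first-row metal, so the complex is high-spin. The t₂g³e_g¹ (high-spin) configuration has an unevenly filled e_g set; the Jahn–Teller theorem predicts a tetragonal distortion (typically axial elongation) to lift the degeneracy.
[TiBr6]^3-: Each bromide is −1; balancing the −3 overall charge requires Ti(III). Group 4 minus oxidation state 3 gives a d¹ configuration. The d¹ configuration leaves the e_g set evenly filled (or empty) — no strong Jahn–Teller driving force.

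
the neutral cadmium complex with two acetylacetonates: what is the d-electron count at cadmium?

Summing ligand charges against the 0 overall charge gives an oxidation state of +2 for cadmium.
Cadmium is a group-12 element; Cd(II) is therefore d¹⁰.

d¹⁰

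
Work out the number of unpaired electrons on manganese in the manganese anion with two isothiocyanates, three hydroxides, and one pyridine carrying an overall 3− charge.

5 unpaired electrons

Ligand charges: each isothiocyanate is −1; each hydroxide is −1; pyridine is neutral. With an overall charge of −3 the manganese centre must be in the +2 oxidation state.
Mn sits in group 7, so the d-electron count is 7 − 2 = 5.
The spin state decides the count: Hydroxide and isothiocyanate are weak-field ligands for a first-row metal, so the complex is high-spin.
An octahedral high-spin d⁵ ion is t₂g³e_g², giving 5 unpaired electrons.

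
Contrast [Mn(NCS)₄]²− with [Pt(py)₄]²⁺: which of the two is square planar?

[Pt(py)₄]²⁺

For [Mn(NCS)₄]²−: Ligand charges: each isothiocyanate is −1. With an overall charge of −2 the manganese centre must be in the +2 oxidation state. Manganese is a group-7 element; Mn(II) is therefore d⁵. A high-spin d⁵ ion has zero CFSE in either geometry, so four ligands adopt the sterically favoured tetrahedral geometry. → tetrahedral.
For [Pt(py)₄]²⁺: Summing ligand charges against the +2 overall charge gives an oxidation state of +2 for platinum. Platinum is a group-10 element; Pt(II) is therefore d⁸. A 5d d⁸ ion has a large crystal-field splitting; square planar leaves the high-energy d_{x²−y²} orbital empty and maximises CFSE. → square planar.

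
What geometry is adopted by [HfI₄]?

Each iodide is −1; balancing the 0 overall charge requires Hf(IV).
Hafnium is a group-4 element; Hf(IV) is therefore d⁰.
With 4 monodentate ligands the coordination number is 4.
A d⁰ ion has no crystal-field stabilisation preference between square planar and tetrahedral, so four ligands adopt the sterically favoured tetrahedral geometry.

tetrahedral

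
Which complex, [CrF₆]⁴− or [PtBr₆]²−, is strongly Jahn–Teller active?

[CrF₆]⁴−: Ligand charges: each fluoride is −1. With an overall charge of −4 the chromium centre must be in the +2 oxidation state. Cr sits in group 6, so the d-electron count is 6 − 2 = 4. Fluoride is a weak-field ligand for a first-row metal, so the complex is high-spin. The t₂g³e_g¹ (high-spin) configuration has an unevenly filled e_g set; the Jahn–Teller theorem predicts a tetragonal distortion (typically axial elongation) to lift the degeneracy.
[PtBr₆]²−: Each bromide is −1; balancing the −2 overall charge requires Pt(IV). Pt sits in group 10, so the d-electron count is 10 − 4 = 6. A 5d ion has a large Δₒ and is invariably low-spin. The d⁶ configuration leaves the e_g set evenly filled (or empty) — no strong Jahn–Teller driving force.

[CrF₆]⁴−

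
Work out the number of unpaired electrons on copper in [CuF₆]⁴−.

1 unpaired electron

Ligand charges: each fluoride is −1. With an overall charge of −4 the copper centre must be in the +2 oxidation state.
Cu sits in group 11, so the d-electron count is 11 − 2 = 9.
In an octahedral field the d⁹ configuration is t₂g⁶e_g³ (only one arrangement possible), giving 1 unpaired electron.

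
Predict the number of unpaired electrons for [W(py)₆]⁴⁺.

Summing ligand charges against the +4 overall charge gives an oxidation state of +4 for tungsten.
W sits in group 6, so the d-electron count is 6 − 4 = 2.
In an octahedral field the d² configuration is t₂g²e_g⁰ (only one arrangement possible), giving 2 unpaired electrons.

2 unpaired electrons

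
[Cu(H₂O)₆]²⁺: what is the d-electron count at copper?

Summing ligand charges against the +2 overall charge gives an oxidation state of +2 for copper.
Copper is a group-11 element; Cu(II) is therefore d⁹.

d⁹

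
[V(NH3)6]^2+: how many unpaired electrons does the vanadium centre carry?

3

Ammonia is neutral; balancing the +2 overall charge requires V(II).
V sits in group 5, so the d-electron count is 5 − 2 = 3.
In an octahedral field the d³ configuration is t₂g³e_g⁰ (only one arrangement possible), giving 3 unpaired electrons.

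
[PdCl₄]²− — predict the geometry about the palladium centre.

square planar

Summing ligand charges against the −2 overall charge gives an oxidation state of +2 for palladium.
Group 10 minus oxidation state 2 gives a d⁸ configuration.
With 4 monodentate ligands the coordination number is 4.
A 4d d⁸ ion has a large crystal-field splitting; square planar leaves the high-energy d_{x²−y²} orbital empty and maximises CFSE.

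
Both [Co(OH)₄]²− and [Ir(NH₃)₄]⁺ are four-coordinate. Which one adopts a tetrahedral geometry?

For [Co(OH)₄]²−: Summing ligand charges against the −2 overall charge gives an oxidation state of +2 for cobalt. Co sits in group 9, so the d-electron count is 9 − 2 = 7. For a high-spin 3d d⁷ ion with weak-field ligands the small Δₜ gives little square-planar CFSE advantage, so four ligands adopt the sterically favoured tetrahedral geometry. → tetrahedral.
For [Ir(NH₃)₄]⁺: Ammonia is neutral; balancing the +1 overall charge requires Ir(I). Iridium is a group-9 element; Ir(I) is therefore d⁸. A 5d d⁸ ion has a large crystal-field splitting; square planar leaves the high-energy d_{x²−y²} orbital empty and maximises CFSE. → square planar.

[Co(OH)₄]²−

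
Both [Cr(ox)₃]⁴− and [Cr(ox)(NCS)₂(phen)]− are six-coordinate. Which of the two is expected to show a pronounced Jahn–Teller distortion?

[Cr(ox)₃]⁴−

[Cr(ox)₃]⁴−: Summing ligand charges against the −4 overall charge gives an oxidation state of +2 for chromium. Group 6 minus oxidation state 2 gives a d⁴ configuration. Oxalate is a weak-field ligand for a first-row metal, so the complex is high-spin. The t₂g³e_g¹ (high-spin) configuration has an unevenly filled e_g set; the Jahn–Teller theorem predicts a tetragonal distortion (typically axial elongation) to lift the degeneracy.
[Cr(ox)(NCS)₂(phen)]−: Summing ligand charges against the −1 overall charge gives an oxidation state of +3 for chromium. Cr sits in group 6, so the d-electron count is 6 − 3 = 3. The d³ configuration leaves the e_g set evenly filled (or empty) — no strong Jahn–Teller driving force.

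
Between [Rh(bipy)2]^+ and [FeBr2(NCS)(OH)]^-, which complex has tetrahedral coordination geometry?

For [Rh(bipy)2]^+: 2,2′-bipyridine is neutral; balancing the +1 overall charge requires Rh(I). Group 9 minus oxidation state 1 gives a d⁸ configuration. A 4d d⁸ ion has a large crystal-field splitting; square planar leaves the high-energy d_{x²−y²} orbital empty and maximises CFSE. → square planar.
For [FeBr2(NCS)(OH)]^-: Summing ligand charges against the −1 overall charge gives an oxidation state of +3 for iron. Group 8 minus oxidation state 3 gives a d⁵ configuration. A high-spin d⁵ ion has zero CFSE in either geometry, so four ligands adopt the sterically favoured tetrahedral geometry. → tetrahedral.

[FeBr2(NCS)(OH)]^-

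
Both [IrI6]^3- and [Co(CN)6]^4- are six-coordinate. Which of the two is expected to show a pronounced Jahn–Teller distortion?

[Co(CN)6]^4-

[IrI6]^3-: Ligand charges: each iodide is −1. With an overall charge of −3 the iridium centre must be in the +3 oxidation state. Group 9 minus oxidation state 3 gives a d⁶ configuration. A 5d ion has a large Δₒ and is invariably low-spin. The d⁶ configuration leaves the e_g set evenly filled (or empty) — no strong Jahn–Teller driving force.
[Co(CN)6]^4-: Ligand charges: each cyanide is −1. With an overall charge of −4 the cobalt centre must be in the +2 oxidation state. Cobalt is a group-9 element; Co(II) is therefore d⁷. Cyanide is a strong-field ligand (high in the spectrochemical series) for a first-row metal, so the complex is low-spin. The t₂g⁶e_g¹ (low-spin) configuration has an unevenly filled e_g set; the Jahn–Teller theorem predicts a tetragonal distortion (typically axial elongation) to lift the degeneracy.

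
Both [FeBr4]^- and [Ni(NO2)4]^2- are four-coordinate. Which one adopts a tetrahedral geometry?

[FeBr4]^-

For [FeBr4]^-: Ligand charges: each bromide is −1. With an overall charge of −1 the iron centre must be in the +3 oxidation state. Iron is a group-8 element; Fe(III) is therefore d⁵. A high-spin d⁵ ion has zero CFSE in either geometry, so four ligands adopt the sterically favoured tetrahedral geometry. → tetrahedral.
For [Ni(NO2)4]^2-: Each nitro (N-bound nitrite) is −1; balancing the −2 overall charge requires Ni(II). Nickel is a group-10 element; Ni(II) is therefore d⁸. Nitro (N-bound nitrite) is a strong-field ligand (high in the spectrochemical series). A 3d d⁸ ion with strong-field ligands gains enough CFSE to favour square planar over tetrahedral. → square planar.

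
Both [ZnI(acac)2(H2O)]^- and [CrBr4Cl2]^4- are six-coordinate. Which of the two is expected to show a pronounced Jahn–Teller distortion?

[CrBr4Cl2]^4-

[ZnI(acac)2(H2O)]^-: Summing ligand charges against the −1 overall charge gives an oxidation state of +2 for zinc. Zn sits in group 12, so the d-electron count is 12 − 2 = 10. The d¹⁰ configuration leaves the e_g set evenly filled (or empty) — no strong Jahn–Teller driving force.
[CrBr4Cl2]^4-: Each bromide is −1; each chloride is −1; balancing the −4 overall charge requires Cr(II). Cr sits in group 6, so the d-electron count is 6 − 2 = 4. Bromide and chloride are weak-field ligands for a first-row metal, so the complex is high-spin. The t₂g³e_g¹ (high-spin) configuration has an unevenly filled e_g set; the Jahn–Teller theorem predicts a tetragonal distortion (typically axial elongation) to lift the degeneracy.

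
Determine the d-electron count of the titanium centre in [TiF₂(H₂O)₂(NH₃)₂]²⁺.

d0

Summing ligand charges against the +2 overall charge gives an oxidation state of +4 for titanium.
Group 4 minus oxidation state 4 gives a d⁰ configuration.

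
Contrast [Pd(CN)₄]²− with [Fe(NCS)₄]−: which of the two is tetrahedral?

[Fe(NCS)₄]−

For [Pd(CN)₄]²−: Each cyanide is −1; balancing the −2 overall charge requires Pd(II). Pd sits in group 10, so the d-electron count is 10 − 2 = 8. A 4d d⁸ ion has a large crystal-field splitting; square planar leaves the high-energy d_{x²−y²} orbital empty and maximises CFSE. → square planar.
For [Fe(NCS)₄]−: Summing ligand charges against the −1 overall charge gives an oxidation state of +3 for iron. Group 8 minus oxidation state 3 gives a d⁵ configuration. A high-spin d⁵ ion has zero CFSE in either geometry, so four ligands adopt the sterically favoured tetrahedral geometry. → tetrahedral.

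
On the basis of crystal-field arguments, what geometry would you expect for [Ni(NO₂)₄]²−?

square planar

Each nitro (N-bound nitrite) is −1; balancing the −2 overall charge requires Ni(II).
Ni sits in group 10, so the d-electron count is 10 − 2 = 8.
Coordination number: 4.
Nitro (N-bound nitrite) is a strong-field ligand (high in the spectrochemical series).
A 3d d⁸ ion with strong-field ligands gains enough CFSE to favour square planar over tetrahedral.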